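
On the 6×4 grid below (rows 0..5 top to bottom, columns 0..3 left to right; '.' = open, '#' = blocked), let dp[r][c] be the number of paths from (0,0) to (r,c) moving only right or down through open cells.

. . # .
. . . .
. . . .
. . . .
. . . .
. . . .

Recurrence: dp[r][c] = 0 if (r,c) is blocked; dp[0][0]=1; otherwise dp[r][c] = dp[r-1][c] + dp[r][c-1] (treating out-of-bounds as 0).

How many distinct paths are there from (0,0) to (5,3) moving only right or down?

50

r\c   0   1   2   3
  0   1   1   0   0
  1   1   2   2   2
  2   1   3   5   7
  3   1   4   9  16
  4   1   5  14  30
  5   1   6  20  50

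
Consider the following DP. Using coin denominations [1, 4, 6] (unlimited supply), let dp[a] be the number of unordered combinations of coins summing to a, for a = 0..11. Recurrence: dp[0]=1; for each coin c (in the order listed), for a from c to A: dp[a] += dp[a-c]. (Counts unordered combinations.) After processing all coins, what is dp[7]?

3

after  coin     0     1     2     3     4     5     6     7     8     9    10    11
          1     1     1     1     1     1     1     1     1     1     1     1     1
          4     1     1     1     1     2     2     2     2     3     3     3     3
          6     1     1     1     1     2     2     3     3     4     4     5     5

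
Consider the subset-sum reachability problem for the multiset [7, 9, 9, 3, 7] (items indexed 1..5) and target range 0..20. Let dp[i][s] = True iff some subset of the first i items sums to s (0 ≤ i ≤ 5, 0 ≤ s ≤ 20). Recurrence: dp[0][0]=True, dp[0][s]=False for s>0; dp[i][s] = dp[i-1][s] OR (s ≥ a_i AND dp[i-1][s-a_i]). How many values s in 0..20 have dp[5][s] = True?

11

i\s   0   1   2   3   4   5   6   7   8   9  10  11  12  13  14  15  16  17  18  19  20
  0   T   F   F   F   F   F   F   F   F   F   F   F   F   F   F   F   F   F   F   F   F
  1   T   F   F   F   F   F   F   T   F   F   F   F   F   F   F   F   F   F   F   F   F
  2   T   F   F   F   F   F   F   T   F   T   F   F   F   F   F   F   T   F   F   F   F
  3   T   F   F   F   F   F   F   T   F   T   F   F   F   F   F   F   T   F   T   F   F
  4   T   F   F   T   F   F   F   T   F   T   T   F   T   F   F   F   T   F   T   T   F
  5   T   F   F   T   F   F   F   T   F   T   T   F   T   F   T   F   T   T   T   T   F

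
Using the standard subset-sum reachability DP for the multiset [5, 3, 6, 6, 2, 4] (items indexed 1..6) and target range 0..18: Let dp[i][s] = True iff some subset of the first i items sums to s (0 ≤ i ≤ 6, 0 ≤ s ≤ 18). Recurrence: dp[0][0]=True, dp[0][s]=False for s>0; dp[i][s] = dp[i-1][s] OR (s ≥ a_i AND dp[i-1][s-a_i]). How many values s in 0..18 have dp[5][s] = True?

16

i\s   0   1   2   3   4   5   6   7   8   9  10  11  12  13  14  15  16  17  18
  0   T   F   F   F   F   F   F   F   F   F   F   F   F   F   F   F   F   F   F
  1   T   F   F   F   F   T   F   F   F   F   F   F   F   F   F   F   F   F   F
  2   T   F   F   T   F   T   F   F   T   F   F   F   F   F   F   F   F   F   F
  3   T   F   F   T   F   T   T   F   T   T   F   T   F   F   T   F   F   F   F
  4   T   F   F   T   F   T   T   F   T   T   F   T   T   F   T   T   F   T   F
  5   T   F   T   T   F   T   T   T   T   T   T   T   T   T   T   T   T   T   F
  6   T   F   T   T   T   T   T   T   T   T   T   T   T   T   T   T   T   T   T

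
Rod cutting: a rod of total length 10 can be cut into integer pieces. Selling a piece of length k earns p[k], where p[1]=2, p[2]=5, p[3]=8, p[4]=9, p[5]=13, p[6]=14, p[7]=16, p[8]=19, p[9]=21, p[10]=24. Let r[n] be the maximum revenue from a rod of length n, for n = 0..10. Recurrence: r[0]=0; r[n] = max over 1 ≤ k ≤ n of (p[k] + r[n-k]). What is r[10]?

   n    0    1    2    3    4    5    6    7    8    9   10
r[n]    0    2    5    8   10   13   16   18   21   24   26

26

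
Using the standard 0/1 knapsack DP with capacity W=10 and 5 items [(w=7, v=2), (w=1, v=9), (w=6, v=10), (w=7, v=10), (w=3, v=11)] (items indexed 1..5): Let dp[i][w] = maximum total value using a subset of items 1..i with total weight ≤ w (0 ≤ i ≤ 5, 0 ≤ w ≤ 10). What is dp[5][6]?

i\w   0   1   2   3   4   5   6   7   8   9  10
  0   0   0   0   0   0   0   0   0   0   0   0
  1   0   0   0   0   0   0   0   2   2   2   2
  2   0   9   9   9   9   9   9   9  11  11  11
  3   0   9   9   9   9   9  10  19  19  19  19
  4   0   9   9   9   9   9  10  19  19  19  19
  5   0   9   9  11  20  20  20  20  20  21  30

20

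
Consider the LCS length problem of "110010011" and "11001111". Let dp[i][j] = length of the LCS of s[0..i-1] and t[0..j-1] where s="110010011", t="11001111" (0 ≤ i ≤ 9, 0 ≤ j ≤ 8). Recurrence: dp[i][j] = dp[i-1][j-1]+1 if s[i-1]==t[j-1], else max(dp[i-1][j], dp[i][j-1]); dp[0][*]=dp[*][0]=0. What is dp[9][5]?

   ''  1  1  0  0  1  1  1  1
''  0  0  0  0  0  0  0  0  0
 1  0  1  1  1  1  1  1  1  1
 1  0  1  2  2  2  2  2  2  2
 0  0  1  2  3  3  3  3  3  3
 0  0  1  2  3  4  4  4  4  4
 1  0  1  2  3  4  5  5  5  5
 0  0  1  2  3  4  5  5  5  5
 0  0  1  2  3  4  5  5  5  5
 1  0  1  2  3  4  5  6  6  6
 1  0  1  2  3  4  5  6  7  7

5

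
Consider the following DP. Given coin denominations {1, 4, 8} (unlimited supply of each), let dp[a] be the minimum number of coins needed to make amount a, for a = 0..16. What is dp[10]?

3

 a  0  1  2  3  4  5  6  7  8  9 10 11 12 13 14 15 16
dp  0  1  2  3  1  2  3  4  1  2  3  4  2  3  4  5  2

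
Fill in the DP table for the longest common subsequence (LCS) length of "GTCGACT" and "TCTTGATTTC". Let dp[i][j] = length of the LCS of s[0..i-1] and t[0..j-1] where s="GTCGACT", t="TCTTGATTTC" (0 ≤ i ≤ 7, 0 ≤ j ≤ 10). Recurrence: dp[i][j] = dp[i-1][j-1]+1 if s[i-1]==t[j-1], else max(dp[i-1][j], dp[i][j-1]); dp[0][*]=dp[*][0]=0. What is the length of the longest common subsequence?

   ''  T  C  T  T  G  A  T  T  T  C
''  0  0  0  0  0  0  0  0  0  0  0
 G  0  0  0  0  0  1  1  1  1  1  1
 T  0  1  1  1  1  1  1  2  2  2  2
 C  0  1  2  2  2  2  2  2  2  2  3
 G  0  1  2  2  2  3  3  3  3  3  3
 A  0  1  2  2  2  3  4  4  4  4  4
 C  0  1  2  2  2  3  4  4  4  4  5
 T  0  1  2  3  3  3  4  5  5  5  5

5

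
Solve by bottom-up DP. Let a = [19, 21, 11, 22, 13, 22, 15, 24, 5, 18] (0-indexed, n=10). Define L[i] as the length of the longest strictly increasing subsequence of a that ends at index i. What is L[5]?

3

   i    0    1    2    3    4    5    6    7    8    9
a[i]   19   21   11   22   13   22   15   24    5   18
L[i]    1    2    1    3    2    3    3    4    1    4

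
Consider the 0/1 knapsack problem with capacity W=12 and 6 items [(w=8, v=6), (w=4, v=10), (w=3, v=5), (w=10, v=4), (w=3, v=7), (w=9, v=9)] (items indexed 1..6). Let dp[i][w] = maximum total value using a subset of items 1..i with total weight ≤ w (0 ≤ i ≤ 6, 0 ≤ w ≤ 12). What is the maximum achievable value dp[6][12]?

i\w   0   1   2   3   4   5   6   7   8   9  10  11  12
  0   0   0   0   0   0   0   0   0   0   0   0   0   0
  1   0   0   0   0   0   0   0   0   6   6   6   6   6
  2   0   0   0   0  10  10  10  10  10  10  10  10  16
  3   0   0   0   5  10  10  10  15  15  15  15  15  16
  4   0   0   0   5  10  10  10  15  15  15  15  15  16
  5   0   0   0   7  10  10  12  17  17  17  22  22  22
  6   0   0   0   7  10  10  12  17  17  17  22  22  22

22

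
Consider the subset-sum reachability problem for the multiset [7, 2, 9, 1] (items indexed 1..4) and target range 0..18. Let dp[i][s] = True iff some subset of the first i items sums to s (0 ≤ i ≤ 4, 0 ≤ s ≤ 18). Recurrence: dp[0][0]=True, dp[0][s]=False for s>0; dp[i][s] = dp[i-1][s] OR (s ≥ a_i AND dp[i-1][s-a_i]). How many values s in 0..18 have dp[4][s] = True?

13

i\s   0   1   2   3   4   5   6   7   8   9  10  11  12  13  14  15  16  17  18
  0   T   F   F   F   F   F   F   F   F   F   F   F   F   F   F   F   F   F   F
  1   T   F   F   F   F   F   F   T   F   F   F   F   F   F   F   F   F   F   F
  2   T   F   T   F   F   F   F   T   F   T   F   F   F   F   F   F   F   F   F
  3   T   F   T   F   F   F   F   T   F   T   F   T   F   F   F   F   T   F   T
  4   T   T   T   T   F   F   F   T   T   T   T   T   T   F   F   F   T   T   T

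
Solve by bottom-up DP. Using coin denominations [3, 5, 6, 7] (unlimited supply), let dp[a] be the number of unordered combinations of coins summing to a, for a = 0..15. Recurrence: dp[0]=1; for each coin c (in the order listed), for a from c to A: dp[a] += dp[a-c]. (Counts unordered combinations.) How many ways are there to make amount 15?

5

after  coin     0     1     2     3     4     5     6     7     8     9    10    11    12    13    14    15
          3     1     0     0     1     0     0     1     0     0     1     0     0     1     0     0     1
          5     1     0     0     1     0     1     1     0     1     1     1     1     1     1     1     2
          6     1     0     0     1     0     1     2     0     1     2     1     2     3     1     2     4
          7     1     0     0     1     0     1     2     1     1     2     2     2     4     3     3     5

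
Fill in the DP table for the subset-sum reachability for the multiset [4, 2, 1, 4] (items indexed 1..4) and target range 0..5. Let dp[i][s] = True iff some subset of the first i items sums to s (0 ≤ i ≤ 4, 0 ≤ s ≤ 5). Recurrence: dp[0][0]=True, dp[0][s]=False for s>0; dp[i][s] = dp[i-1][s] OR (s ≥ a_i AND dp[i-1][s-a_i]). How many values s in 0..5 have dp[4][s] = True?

i\s   0   1   2   3   4   5
  0   T   F   F   F   F   F
  1   T   F   F   F   T   F
  2   T   F   T   F   T   F
  3   T   T   T   T   T   T
  4   T   T   T   T   T   T

6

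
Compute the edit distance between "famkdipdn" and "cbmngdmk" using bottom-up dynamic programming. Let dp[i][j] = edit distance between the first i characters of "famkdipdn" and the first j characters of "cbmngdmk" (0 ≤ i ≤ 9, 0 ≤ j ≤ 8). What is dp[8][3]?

   ''  c  b  m  n  g  d  m  k
''  0  1  2  3  4  5  6  7  8
 f  1  1  2  3  4  5  6  7  8
 a  2  2  2  3  4  5  6  7  8
 m  3  3  3  2  3  4  5  6  7
 k  4  4  4  3  3  4  5  6  6
 d  5  5  5  4  4  4  4  5  6
 i  6  6  6  5  5  5  5  5  6
 p  7  7  7  6  6  6  6  6  6
 d  8  8  8  7  7  7  6  7  7
 n  9  9  9  8  7  8  7  7  8

7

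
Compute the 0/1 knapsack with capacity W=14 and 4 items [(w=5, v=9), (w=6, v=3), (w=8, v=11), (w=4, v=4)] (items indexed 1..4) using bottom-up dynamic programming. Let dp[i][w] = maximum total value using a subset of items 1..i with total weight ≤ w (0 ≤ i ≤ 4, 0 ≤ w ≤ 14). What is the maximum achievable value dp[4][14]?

i\w   0   1   2   3   4   5   6   7   8   9  10  11  12  13  14
  0   0   0   0   0   0   0   0   0   0   0   0   0   0   0   0
  1   0   0   0   0   0   9   9   9   9   9   9   9   9   9   9
  2   0   0   0   0   0   9   9   9   9   9   9  12  12  12  12
  3   0   0   0   0   0   9   9   9  11  11  11  12  12  20  20
  4   0   0   0   0   4   9   9   9  11  13  13  13  15  20  20

20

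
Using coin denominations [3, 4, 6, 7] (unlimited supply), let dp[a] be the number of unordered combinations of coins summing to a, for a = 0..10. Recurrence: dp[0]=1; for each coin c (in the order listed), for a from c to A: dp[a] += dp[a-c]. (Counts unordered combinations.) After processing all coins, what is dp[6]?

after  coin     0     1     2     3     4     5     6     7     8     9    10
          3     1     0     0     1     0     0     1     0     0     1     0
          4     1     0     0     1     1     0     1     1     1     1     1
          6     1     0     0     1     1     0     2     1     1     2     2
          7     1     0     0     1     1     0     2     2     1     2     3

2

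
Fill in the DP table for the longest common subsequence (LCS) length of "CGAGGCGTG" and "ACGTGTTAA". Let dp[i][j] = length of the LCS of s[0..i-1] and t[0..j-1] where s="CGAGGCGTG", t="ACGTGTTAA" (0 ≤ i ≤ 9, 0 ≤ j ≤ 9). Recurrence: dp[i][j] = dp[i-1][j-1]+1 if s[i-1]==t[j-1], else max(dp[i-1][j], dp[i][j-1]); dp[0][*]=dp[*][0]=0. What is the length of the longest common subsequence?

   ''  A  C  G  T  G  T  T  A  A
''  0  0  0  0  0  0  0  0  0  0
 C  0  0  1  1  1  1  1  1  1  1
 G  0  0  1  2  2  2  2  2  2  2
 A  0  1  1  2  2  2  2  2  3  3
 G  0  1  1  2  2  3  3  3  3  3
 G  0  1  1  2  2  3  3  3  3  3
 C  0  1  2  2  2  3  3  3  3  3
 G  0  1  2  3  3  3  3  3  3  3
 T  0  1  2  3  4  4  4  4  4  4
 G  0  1  2  3  4  5  5  5  5  5

5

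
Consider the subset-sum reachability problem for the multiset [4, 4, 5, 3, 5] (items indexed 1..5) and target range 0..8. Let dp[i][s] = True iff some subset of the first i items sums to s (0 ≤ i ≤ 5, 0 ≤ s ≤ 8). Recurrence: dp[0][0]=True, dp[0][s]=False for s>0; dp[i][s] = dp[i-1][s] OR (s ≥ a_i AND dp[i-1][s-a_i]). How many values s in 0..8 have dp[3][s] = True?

i\s   0   1   2   3   4   5   6   7   8
  0   T   F   F   F   F   F   F   F   F
  1   T   F   F   F   T   F   F   F   F
  2   T   F   F   F   T   F   F   F   T
  3   T   F   F   F   T   T   F   F   T
  4   T   F   F   T   T   T   F   T   T
  5   T   F   F   T   T   T   F   T   T

4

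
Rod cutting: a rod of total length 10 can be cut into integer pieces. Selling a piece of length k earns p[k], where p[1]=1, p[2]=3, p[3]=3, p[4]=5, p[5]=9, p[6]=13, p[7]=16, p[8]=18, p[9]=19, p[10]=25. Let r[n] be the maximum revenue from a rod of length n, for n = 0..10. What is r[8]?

   n    0    1    2    3    4    5    6    7    8    9   10
r[n]    0    1    3    4    6    9   13   16   18   19   25

18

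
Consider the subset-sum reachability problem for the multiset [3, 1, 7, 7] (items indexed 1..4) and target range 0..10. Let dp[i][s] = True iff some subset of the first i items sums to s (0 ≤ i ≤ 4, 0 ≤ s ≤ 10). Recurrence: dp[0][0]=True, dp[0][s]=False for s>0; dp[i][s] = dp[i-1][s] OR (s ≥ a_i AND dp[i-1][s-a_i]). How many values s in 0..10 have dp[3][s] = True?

i\s   0   1   2   3   4   5   6   7   8   9  10
  0   T   F   F   F   F   F   F   F   F   F   F
  1   T   F   F   T   F   F   F   F   F   F   F
  2   T   T   F   T   T   F   F   F   F   F   F
  3   T   T   F   T   T   F   F   T   T   F   T
  4   T   T   F   T   T   F   F   T   T   F   T

7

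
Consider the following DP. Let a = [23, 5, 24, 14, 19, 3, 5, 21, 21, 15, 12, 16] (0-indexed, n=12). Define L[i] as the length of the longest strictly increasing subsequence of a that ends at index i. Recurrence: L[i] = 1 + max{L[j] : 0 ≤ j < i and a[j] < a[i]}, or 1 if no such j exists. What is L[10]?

3

   i    0    1    2    3    4    5    6    7    8    9   10   11
a[i]   23    5   24   14   19    3    5   21   21   15   12   16
L[i]    1    1    2    2    3    1    2    4    4    3    3    4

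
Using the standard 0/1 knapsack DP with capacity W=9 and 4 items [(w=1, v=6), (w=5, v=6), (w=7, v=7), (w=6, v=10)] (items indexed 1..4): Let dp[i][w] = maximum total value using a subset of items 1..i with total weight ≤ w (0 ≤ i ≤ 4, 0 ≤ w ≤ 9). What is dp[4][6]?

12

i\w   0   1   2   3   4   5   6   7   8   9
  0   0   0   0   0   0   0   0   0   0   0
  1   0   6   6   6   6   6   6   6   6   6
  2   0   6   6   6   6   6  12  12  12  12
  3   0   6   6   6   6   6  12  12  13  13
  4   0   6   6   6   6   6  12  16  16  16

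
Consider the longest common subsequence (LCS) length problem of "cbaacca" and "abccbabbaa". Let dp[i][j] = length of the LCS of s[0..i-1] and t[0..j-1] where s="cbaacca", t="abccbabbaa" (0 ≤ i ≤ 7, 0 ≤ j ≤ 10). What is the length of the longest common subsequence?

5

   ''  a  b  c  c  b  a  b  b  a  a
''  0  0  0  0  0  0  0  0  0  0  0
 c  0  0  0  1  1  1  1  1  1  1  1
 b  0  0  1  1  1  2  2  2  2  2  2
 a  0  1  1  1  1  2  3  3  3  3  3
 a  0  1  1  1  1  2  3  3  3  4  4
 c  0  1  1  2  2  2  3  3  3  4  4
 c  0  1  1  2  3  3  3  3  3  4  4
 a  0  1  1  2  3  3  4  4  4  4  5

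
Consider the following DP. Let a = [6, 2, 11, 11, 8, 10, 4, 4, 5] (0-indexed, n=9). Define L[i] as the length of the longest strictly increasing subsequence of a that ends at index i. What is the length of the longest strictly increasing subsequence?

3

   i    0    1    2    3    4    5    6    7    8
a[i]    6    2   11   11    8   10    4    4    5
L[i]    1    1    2    2    2    3    2    2    3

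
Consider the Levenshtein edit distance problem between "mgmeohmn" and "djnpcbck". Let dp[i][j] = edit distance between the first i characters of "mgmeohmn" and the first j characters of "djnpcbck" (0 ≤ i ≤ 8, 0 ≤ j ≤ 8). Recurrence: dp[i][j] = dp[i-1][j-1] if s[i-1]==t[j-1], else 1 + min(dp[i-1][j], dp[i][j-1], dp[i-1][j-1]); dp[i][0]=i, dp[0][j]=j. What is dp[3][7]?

   ''  d  j  n  p  c  b  c  k
''  0  1  2  3  4  5  6  7  8
 m  1  1  2  3  4  5  6  7  8
 g  2  2  2  3  4  5  6  7  8
 m  3  3  3  3  4  5  6  7  8
 e  4  4  4  4  4  5  6  7  8
 o  5  5  5  5  5  5  6  7  8
 h  6  6  6  6  6  6  6  7  8
 m  7  7  7  7  7  7  7  7  8
 n  8  8  8  7  8  8  8  8  8

7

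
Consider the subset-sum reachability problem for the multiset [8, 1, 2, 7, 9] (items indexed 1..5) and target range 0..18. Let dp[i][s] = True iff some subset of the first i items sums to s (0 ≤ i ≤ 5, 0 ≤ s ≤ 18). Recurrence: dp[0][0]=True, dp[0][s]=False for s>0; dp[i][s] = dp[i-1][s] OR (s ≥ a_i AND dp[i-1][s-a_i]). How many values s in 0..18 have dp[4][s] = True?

13

i\s   0   1   2   3   4   5   6   7   8   9  10  11  12  13  14  15  16  17  18
  0   T   F   F   F   F   F   F   F   F   F   F   F   F   F   F   F   F   F   F
  1   T   F   F   F   F   F   F   F   T   F   F   F   F   F   F   F   F   F   F
  2   T   T   F   F   F   F   F   F   T   T   F   F   F   F   F   F   F   F   F
  3   T   T   T   T   F   F   F   F   T   T   T   T   F   F   F   F   F   F   F
  4   T   T   T   T   F   F   F   T   T   T   T   T   F   F   F   T   T   T   T
  5   T   T   T   T   F   F   F   T   T   T   T   T   T   F   F   T   T   T   T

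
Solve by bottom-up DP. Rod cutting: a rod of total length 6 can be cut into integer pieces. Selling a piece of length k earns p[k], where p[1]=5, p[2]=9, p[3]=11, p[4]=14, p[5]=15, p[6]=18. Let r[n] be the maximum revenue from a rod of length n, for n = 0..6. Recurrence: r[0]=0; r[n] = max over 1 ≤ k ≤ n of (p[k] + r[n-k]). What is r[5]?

25

   n    0    1    2    3    4    5    6
r[n]    0    5   10   15   20   25   30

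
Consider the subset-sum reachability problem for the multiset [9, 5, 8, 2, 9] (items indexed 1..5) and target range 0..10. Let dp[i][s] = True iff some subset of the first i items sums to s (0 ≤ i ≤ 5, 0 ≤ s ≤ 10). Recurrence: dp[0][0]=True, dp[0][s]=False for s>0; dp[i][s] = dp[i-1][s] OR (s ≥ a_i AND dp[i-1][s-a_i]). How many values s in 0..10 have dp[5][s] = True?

7

i\s   0   1   2   3   4   5   6   7   8   9  10
  0   T   F   F   F   F   F   F   F   F   F   F
  1   T   F   F   F   F   F   F   F   F   T   F
  2   T   F   F   F   F   T   F   F   F   T   F
  3   T   F   F   F   F   T   F   F   T   T   F
  4   T   F   T   F   F   T   F   T   T   T   T
  5   T   F   T   F   F   T   F   T   T   T   T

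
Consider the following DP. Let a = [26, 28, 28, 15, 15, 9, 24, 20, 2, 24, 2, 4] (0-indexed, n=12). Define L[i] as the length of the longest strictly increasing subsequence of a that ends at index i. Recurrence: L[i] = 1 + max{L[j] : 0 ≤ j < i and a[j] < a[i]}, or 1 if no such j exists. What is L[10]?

   i    0    1    2    3    4    5    6    7    8    9   10   11
a[i]   26   28   28   15   15    9   24   20    2   24    2    4
L[i]    1    2    2    1    1    1    2    2    1    3    1    2

1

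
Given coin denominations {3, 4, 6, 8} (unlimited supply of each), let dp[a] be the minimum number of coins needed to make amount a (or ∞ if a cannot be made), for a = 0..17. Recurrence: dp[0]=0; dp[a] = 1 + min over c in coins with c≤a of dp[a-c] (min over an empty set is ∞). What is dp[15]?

 a  0  1  2  3  4  5  6  7  8  9 10 11 12 13 14 15 16 17
dp  0  -  -  1  1  -  1  2  1  2  2  2  2  3  2  3  2  3
(- denotes ∞ / unreachable)

3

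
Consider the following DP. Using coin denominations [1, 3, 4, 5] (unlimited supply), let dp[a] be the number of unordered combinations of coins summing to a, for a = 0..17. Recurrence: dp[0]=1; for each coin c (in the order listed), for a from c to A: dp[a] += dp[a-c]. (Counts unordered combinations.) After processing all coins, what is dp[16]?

31

after  coin     0     1     2     3     4     5     6     7     8     9    10    11    12    13    14    15    16    17
          1     1     1     1     1     1     1     1     1     1     1     1     1     1     1     1     1     1     1
          3     1     1     1     2     2     2     3     3     3     4     4     4     5     5     5     6     6     6
          4     1     1     1     2     3     3     4     5     6     7     8     9    11    12    13    15    17    18
          5     1     1     1     2     3     4     5     6     8    10    12    14    17    20    23    27    31    35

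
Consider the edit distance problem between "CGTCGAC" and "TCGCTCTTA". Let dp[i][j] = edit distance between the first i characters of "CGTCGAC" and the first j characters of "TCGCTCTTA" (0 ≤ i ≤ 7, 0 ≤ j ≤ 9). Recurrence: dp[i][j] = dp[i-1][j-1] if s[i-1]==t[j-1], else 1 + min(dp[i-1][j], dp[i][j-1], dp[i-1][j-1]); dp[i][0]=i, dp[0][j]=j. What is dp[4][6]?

2

   ''  T  C  G  C  T  C  T  T  A
''  0  1  2  3  4  5  6  7  8  9
 C  1  1  1  2  3  4  5  6  7  8
 G  2  2  2  1  2  3  4  5  6  7
 T  3  2  3  2  2  2  3  4  5  6
 C  4  3  2  3  2  3  2  3  4  5
 G  5  4  3  2  3  3  3  3  4  5
 A  6  5  4  3  3  4  4  4  4  4
 C  7  6  5  4  3  4  4  5  5  5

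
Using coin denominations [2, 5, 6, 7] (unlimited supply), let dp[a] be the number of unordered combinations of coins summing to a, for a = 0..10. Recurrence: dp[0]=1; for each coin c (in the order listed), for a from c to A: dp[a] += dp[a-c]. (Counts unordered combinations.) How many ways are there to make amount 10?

3

after  coin     0     1     2     3     4     5     6     7     8     9    10
          2     1     0     1     0     1     0     1     0     1     0     1
          5     1     0     1     0     1     1     1     1     1     1     2
          6     1     0     1     0     1     1     2     1     2     1     3
          7     1     0     1     0     1     1     2     2     2     2     3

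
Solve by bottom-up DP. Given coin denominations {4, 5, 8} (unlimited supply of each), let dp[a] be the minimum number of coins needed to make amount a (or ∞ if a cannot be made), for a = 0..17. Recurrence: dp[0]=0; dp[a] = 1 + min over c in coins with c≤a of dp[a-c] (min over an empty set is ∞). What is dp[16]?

2

 a  0  1  2  3  4  5  6  7  8  9 10 11 12 13 14 15 16 17
dp  0  -  -  -  1  1  -  -  1  2  2  -  2  2  3  3  2  3
(- denotes ∞ / unreachable)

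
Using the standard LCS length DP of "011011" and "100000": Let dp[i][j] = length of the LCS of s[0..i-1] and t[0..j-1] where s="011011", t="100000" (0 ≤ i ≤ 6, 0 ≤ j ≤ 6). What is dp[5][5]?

   ''  1  0  0  0  0  0
''  0  0  0  0  0  0  0
 0  0  0  1  1  1  1  1
 1  0  1  1  1  1  1  1
 1  0  1  1  1  1  1  1
 0  0  1  2  2  2  2  2
 1  0  1  2  2  2  2  2
 1  0  1  2  2  2  2  2

2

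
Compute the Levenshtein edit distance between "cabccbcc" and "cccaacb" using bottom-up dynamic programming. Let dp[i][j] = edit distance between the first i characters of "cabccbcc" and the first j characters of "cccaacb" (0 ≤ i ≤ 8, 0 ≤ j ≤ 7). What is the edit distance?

5

   ''  c  c  c  a  a  c  b
''  0  1  2  3  4  5  6  7
 c  1  0  1  2  3  4  5  6
 a  2  1  1  2  2  3  4  5
 b  3  2  2  2  3  3  4  4
 c  4  3  2  2  3  4  3  4
 c  5  4  3  2  3  4  4  4
 b  6  5  4  3  3  4  5  4
 c  7  6  5  4  4  4  4  5
 c  8  7  6  5  5  5  4  5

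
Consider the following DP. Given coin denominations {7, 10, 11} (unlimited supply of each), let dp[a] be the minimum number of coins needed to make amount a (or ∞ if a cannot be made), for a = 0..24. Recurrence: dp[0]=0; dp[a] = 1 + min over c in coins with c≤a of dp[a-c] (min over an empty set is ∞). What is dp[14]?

 a  0  1  2  3  4  5  6  7  8  9 10 11 12 13 14 15 16 17 18 19 20 21 22 23 24
dp  0  -  -  -  -  -  -  1  -  -  1  1  -  -  2  -  -  2  2  -  2  2  2  -  3
(- denotes ∞ / unreachable)

2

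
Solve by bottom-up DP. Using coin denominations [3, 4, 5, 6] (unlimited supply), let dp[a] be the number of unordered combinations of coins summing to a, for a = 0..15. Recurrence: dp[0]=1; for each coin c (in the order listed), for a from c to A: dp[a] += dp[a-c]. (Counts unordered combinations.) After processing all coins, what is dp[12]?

after  coin     0     1     2     3     4     5     6     7     8     9    10    11    12    13    14    15
          3     1     0     0     1     0     0     1     0     0     1     0     0     1     0     0     1
          4     1     0     0     1     1     0     1     1     1     1     1     1     2     1     1     2
          5     1     0     0     1     1     1     1     1     2     2     2     2     3     3     3     4
          6     1     0     0     1     1     1     2     1     2     3     3     3     5     4     5     7

5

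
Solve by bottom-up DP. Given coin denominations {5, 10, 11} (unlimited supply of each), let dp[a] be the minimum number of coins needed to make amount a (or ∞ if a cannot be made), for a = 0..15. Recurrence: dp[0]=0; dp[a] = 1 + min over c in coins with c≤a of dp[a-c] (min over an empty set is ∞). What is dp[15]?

 a  0  1  2  3  4  5  6  7  8  9 10 11 12 13 14 15
dp  0  -  -  -  -  1  -  -  -  -  1  1  -  -  -  2
(- denotes ∞ / unreachable)

2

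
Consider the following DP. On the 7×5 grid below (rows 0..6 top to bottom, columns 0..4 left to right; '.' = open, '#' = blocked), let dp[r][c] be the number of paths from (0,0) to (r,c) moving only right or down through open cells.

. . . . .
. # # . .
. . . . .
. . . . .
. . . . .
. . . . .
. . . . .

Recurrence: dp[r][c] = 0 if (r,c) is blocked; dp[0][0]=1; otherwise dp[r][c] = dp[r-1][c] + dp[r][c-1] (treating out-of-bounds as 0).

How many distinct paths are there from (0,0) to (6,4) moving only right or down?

77

r\c   0   1   2   3   4
  0   1   1   1   1   1
  1   1   0   0   1   2
  2   1   1   1   2   4
  3   1   2   3   5   9
  4   1   3   6  11  20
  5   1   4  10  21  41
  6   1   5  15  36  77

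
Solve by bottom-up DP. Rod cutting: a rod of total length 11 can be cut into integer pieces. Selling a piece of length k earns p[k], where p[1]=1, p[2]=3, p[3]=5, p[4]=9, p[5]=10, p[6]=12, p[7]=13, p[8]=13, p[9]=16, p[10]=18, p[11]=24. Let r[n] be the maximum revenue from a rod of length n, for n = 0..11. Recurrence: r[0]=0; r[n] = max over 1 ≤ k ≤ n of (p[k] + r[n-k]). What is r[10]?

21

   n    0    1    2    3    4    5    6    7    8    9   10   11
r[n]    0    1    3    5    9   10   12   14   18   19   21   24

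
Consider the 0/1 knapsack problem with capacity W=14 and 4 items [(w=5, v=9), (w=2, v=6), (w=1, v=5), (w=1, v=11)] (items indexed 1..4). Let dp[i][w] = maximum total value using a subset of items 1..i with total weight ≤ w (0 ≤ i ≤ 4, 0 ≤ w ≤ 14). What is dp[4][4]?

i\w   0   1   2   3   4   5   6   7   8   9  10  11  12  13  14
  0   0   0   0   0   0   0   0   0   0   0   0   0   0   0   0
  1   0   0   0   0   0   9   9   9   9   9   9   9   9   9   9
  2   0   0   6   6   6   9   9  15  15  15  15  15  15  15  15
  3   0   5   6  11  11  11  14  15  20  20  20  20  20  20  20
  4   0  11  16  17  22  22  22  25  26  31  31  31  31  31  31

22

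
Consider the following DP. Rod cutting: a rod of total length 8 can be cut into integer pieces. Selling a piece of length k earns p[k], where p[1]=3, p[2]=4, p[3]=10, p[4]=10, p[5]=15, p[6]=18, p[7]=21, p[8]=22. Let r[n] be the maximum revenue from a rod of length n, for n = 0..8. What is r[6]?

   n    0    1    2    3    4    5    6    7    8
r[n]    0    3    6   10   13   16   20   23   26

20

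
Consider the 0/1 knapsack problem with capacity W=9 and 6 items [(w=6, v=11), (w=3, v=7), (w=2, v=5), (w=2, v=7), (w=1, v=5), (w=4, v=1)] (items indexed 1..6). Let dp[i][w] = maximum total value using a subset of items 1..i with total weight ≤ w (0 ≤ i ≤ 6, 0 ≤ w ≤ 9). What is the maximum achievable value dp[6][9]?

24

i\w   0   1   2   3   4   5   6   7   8   9
  0   0   0   0   0   0   0   0   0   0   0
  1   0   0   0   0   0   0  11  11  11  11
  2   0   0   0   7   7   7  11  11  11  18
  3   0   0   5   7   7  12  12  12  16  18
  4   0   0   7   7  12  14  14  19  19  19
  5   0   5   7  12  12  17  19  19  24  24
  6   0   5   7  12  12  17  19  19  24  24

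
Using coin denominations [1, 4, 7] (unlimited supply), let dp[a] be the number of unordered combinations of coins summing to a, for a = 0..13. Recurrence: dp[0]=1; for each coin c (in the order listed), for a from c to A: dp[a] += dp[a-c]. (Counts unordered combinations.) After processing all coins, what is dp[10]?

4

after  coin     0     1     2     3     4     5     6     7     8     9    10    11    12    13
          1     1     1     1     1     1     1     1     1     1     1     1     1     1     1
          4     1     1     1     1     2     2     2     2     3     3     3     3     4     4
          7     1     1     1     1     2     2     2     3     4     4     4     5     6     6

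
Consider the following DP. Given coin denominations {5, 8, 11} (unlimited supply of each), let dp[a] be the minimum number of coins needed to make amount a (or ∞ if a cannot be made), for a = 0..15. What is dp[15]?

 a  0  1  2  3  4  5  6  7  8  9 10 11 12 13 14 15
dp  0  -  -  -  -  1  -  -  1  -  2  1  -  2  -  3
(- denotes ∞ / unreachable)

3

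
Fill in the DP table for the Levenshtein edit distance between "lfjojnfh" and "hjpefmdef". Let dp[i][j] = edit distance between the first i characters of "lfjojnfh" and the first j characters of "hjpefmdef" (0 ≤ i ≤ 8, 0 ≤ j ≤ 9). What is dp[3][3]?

3

   ''  h  j  p  e  f  m  d  e  f
''  0  1  2  3  4  5  6  7  8  9
 l  1  1  2  3  4  5  6  7  8  9
 f  2  2  2  3  4  4  5  6  7  8
 j  3  3  2  3  4  5  5  6  7  8
 o  4  4  3  3  4  5  6  6  7  8
 j  5  5  4  4  4  5  6  7  7  8
 n  6  6  5  5  5  5  6  7  8  8
 f  7  7  6  6  6  5  6  7  8  8
 h  8  7  7  7  7  6  6  7  8  9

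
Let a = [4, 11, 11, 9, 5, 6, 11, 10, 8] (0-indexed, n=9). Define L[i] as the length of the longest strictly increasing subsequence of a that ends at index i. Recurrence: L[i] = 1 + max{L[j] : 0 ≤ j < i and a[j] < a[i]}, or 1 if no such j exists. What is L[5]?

3

   i    0    1    2    3    4    5    6    7    8
a[i]    4   11   11    9    5    6   11   10    8
L[i]    1    2    2    2    2    3    4    4    4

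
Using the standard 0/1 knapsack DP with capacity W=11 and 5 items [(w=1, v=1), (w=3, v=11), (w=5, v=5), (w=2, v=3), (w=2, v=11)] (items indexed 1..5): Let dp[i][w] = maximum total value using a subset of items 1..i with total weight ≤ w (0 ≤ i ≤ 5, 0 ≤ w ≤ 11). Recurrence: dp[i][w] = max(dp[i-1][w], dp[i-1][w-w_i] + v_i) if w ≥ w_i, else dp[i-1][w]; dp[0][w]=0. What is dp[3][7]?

12

i\w   0   1   2   3   4   5   6   7   8   9  10  11
  0   0   0   0   0   0   0   0   0   0   0   0   0
  1   0   1   1   1   1   1   1   1   1   1   1   1
  2   0   1   1  11  12  12  12  12  12  12  12  12
  3   0   1   1  11  12  12  12  12  16  17  17  17
  4   0   1   3  11  12  14  15  15  16  17  19  20
  5   0   1  11  12  14  22  23  25  26  26  27  28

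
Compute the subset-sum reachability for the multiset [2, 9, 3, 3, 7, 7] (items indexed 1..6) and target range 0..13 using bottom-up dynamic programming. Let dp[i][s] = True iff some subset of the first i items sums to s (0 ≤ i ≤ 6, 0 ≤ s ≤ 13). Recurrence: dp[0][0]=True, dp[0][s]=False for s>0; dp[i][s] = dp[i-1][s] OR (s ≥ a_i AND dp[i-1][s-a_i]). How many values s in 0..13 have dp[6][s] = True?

12

i\s   0   1   2   3   4   5   6   7   8   9  10  11  12  13
  0   T   F   F   F   F   F   F   F   F   F   F   F   F   F
  1   T   F   T   F   F   F   F   F   F   F   F   F   F   F
  2   T   F   T   F   F   F   F   F   F   T   F   T   F   F
  3   T   F   T   T   F   T   F   F   F   T   F   T   T   F
  4   T   F   T   T   F   T   T   F   T   T   F   T   T   F
  5   T   F   T   T   F   T   T   T   T   T   T   T   T   T
  6   T   F   T   T   F   T   T   T   T   T   T   T   T   T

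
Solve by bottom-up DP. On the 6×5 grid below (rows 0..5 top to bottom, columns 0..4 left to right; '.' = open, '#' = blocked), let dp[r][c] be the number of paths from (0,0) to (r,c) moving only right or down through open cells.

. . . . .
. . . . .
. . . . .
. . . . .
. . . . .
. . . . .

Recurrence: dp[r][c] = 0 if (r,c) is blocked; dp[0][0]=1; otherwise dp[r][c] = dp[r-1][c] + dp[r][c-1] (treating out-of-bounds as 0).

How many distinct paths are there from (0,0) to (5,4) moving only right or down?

126

r\c   0   1   2   3   4
  0   1   1   1   1   1
  1   1   2   3   4   5
  2   1   3   6  10  15
  3   1   4  10  20  35
  4   1   5  15  35  70
  5   1   6  21  56 126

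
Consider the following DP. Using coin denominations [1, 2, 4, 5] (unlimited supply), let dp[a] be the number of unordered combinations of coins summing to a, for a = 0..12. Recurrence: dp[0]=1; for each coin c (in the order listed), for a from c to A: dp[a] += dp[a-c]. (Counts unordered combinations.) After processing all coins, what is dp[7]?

8

after  coin     0     1     2     3     4     5     6     7     8     9    10    11    12
          1     1     1     1     1     1     1     1     1     1     1     1     1     1
          2     1     1     2     2     3     3     4     4     5     5     6     6     7
          4     1     1     2     2     4     4     6     6     9     9    12    12    16
          5     1     1     2     2     4     5     7     8    11    13    17    19    24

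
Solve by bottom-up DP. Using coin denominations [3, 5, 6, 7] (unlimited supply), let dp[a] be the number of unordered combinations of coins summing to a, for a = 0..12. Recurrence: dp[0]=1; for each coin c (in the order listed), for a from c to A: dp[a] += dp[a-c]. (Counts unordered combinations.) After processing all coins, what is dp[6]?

2

after  coin     0     1     2     3     4     5     6     7     8     9    10    11    12
          3     1     0     0     1     0     0     1     0     0     1     0     0     1
          5     1     0     0     1     0     1     1     0     1     1     1     1     1
          6     1     0     0     1     0     1     2     0     1     2     1     2     3
          7     1     0     0     1     0     1     2     1     1     2     2     2     4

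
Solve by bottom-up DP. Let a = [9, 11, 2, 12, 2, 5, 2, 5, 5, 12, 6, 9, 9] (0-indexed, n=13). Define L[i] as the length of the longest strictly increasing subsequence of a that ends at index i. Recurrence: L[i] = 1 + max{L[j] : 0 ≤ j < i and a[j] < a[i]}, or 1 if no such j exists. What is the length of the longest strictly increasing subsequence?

   i    0    1    2    3    4    5    6    7    8    9   10   11   12
a[i]    9   11    2   12    2    5    2    5    5   12    6    9    9
L[i]    1    2    1    3    1    2    1    2    2    3    3    4    4

4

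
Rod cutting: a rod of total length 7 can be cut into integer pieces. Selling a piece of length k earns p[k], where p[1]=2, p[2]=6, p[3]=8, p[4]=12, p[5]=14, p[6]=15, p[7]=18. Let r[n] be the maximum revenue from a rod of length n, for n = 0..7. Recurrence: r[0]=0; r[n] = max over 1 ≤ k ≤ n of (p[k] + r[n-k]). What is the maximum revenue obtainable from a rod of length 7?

20

   n    0    1    2    3    4    5    6    7
r[n]    0    2    6    8   12   14   18   20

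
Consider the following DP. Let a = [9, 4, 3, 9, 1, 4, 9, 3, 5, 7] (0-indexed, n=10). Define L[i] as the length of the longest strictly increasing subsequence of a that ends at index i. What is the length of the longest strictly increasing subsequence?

   i    0    1    2    3    4    5    6    7    8    9
a[i]    9    4    3    9    1    4    9    3    5    7
L[i]    1    1    1    2    1    2    3    2    3    4

4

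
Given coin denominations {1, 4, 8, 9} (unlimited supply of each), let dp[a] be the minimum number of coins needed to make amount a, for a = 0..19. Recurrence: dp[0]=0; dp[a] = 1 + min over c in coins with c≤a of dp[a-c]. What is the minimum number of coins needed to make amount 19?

3

 a  0  1  2  3  4  5  6  7  8  9 10 11 12 13 14 15 16 17 18 19
dp  0  1  2  3  1  2  3  4  1  1  2  3  2  2  3  4  2  2  2  3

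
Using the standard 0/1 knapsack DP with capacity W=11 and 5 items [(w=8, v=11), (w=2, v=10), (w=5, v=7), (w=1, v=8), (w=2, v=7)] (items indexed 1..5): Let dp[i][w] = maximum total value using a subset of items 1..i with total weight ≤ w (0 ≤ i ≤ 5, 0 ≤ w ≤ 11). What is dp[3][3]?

10

i\w   0   1   2   3   4   5   6   7   8   9  10  11
  0   0   0   0   0   0   0   0   0   0   0   0   0
  1   0   0   0   0   0   0   0   0  11  11  11  11
  2   0   0  10  10  10  10  10  10  11  11  21  21
  3   0   0  10  10  10  10  10  17  17  17  21  21
  4   0   8  10  18  18  18  18  18  25  25  25  29
  5   0   8  10  18  18  25  25  25  25  25  32  32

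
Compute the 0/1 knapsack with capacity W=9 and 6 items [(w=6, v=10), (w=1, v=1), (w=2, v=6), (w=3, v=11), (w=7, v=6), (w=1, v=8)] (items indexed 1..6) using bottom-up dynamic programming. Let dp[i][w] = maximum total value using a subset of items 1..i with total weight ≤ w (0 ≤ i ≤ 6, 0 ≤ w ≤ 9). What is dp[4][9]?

21

i\w   0   1   2   3   4   5   6   7   8   9
  0   0   0   0   0   0   0   0   0   0   0
  1   0   0   0   0   0   0  10  10  10  10
  2   0   1   1   1   1   1  10  11  11  11
  3   0   1   6   7   7   7  10  11  16  17
  4   0   1   6  11  12  17  18  18  18  21
  5   0   1   6  11  12  17  18  18  18  21
  6   0   8   9  14  19  20  25  26  26  26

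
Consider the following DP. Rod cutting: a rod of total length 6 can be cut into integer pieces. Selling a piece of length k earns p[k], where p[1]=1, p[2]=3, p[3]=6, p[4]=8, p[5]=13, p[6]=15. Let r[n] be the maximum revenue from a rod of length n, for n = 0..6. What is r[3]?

6

   n    0    1    2    3    4    5    6
r[n]    0    1    3    6    8   13   15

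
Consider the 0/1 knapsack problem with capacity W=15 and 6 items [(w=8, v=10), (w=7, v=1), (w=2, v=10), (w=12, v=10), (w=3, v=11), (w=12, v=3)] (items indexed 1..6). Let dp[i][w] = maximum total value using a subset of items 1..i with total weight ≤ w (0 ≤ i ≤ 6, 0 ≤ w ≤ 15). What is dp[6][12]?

22

i\w   0   1   2   3   4   5   6   7   8   9  10  11  12  13  14  15
  0   0   0   0   0   0   0   0   0   0   0   0   0   0   0   0   0
  1   0   0   0   0   0   0   0   0  10  10  10  10  10  10  10  10
  2   0   0   0   0   0   0   0   1  10  10  10  10  10  10  10  11
  3   0   0  10  10  10  10  10  10  10  11  20  20  20  20  20  20
  4   0   0  10  10  10  10  10  10  10  11  20  20  20  20  20  20
  5   0   0  10  11  11  21  21  21  21  21  21  21  22  31  31  31
  6   0   0  10  11  11  21  21  21  21  21  21  21  22  31  31  31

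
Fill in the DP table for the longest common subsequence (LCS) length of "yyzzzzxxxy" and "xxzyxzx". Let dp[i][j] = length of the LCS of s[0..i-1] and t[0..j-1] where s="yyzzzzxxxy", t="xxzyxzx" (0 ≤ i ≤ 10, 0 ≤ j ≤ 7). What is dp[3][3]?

1

   ''  x  x  z  y  x  z  x
''  0  0  0  0  0  0  0  0
 y  0  0  0  0  1  1  1  1
 y  0  0  0  0  1  1  1  1
 z  0  0  0  1  1  1  2  2
 z  0  0  0  1  1  1  2  2
 z  0  0  0  1  1  1  2  2
 z  0  0  0  1  1  1  2  2
 x  0  1  1  1  1  2  2  3
 x  0  1  2  2  2  2  2  3
 x  0  1  2  2  2  3  3  3
 y  0  1  2  2  3  3  3  3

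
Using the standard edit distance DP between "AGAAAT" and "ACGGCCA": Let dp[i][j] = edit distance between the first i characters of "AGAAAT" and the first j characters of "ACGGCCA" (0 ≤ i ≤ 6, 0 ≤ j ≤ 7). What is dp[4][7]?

4

   ''  A  C  G  G  C  C  A
''  0  1  2  3  4  5  6  7
 A  1  0  1  2  3  4  5  6
 G  2  1  1  1  2  3  4  5
 A  3  2  2  2  2  3  4  4
 A  4  3  3  3  3  3  4  4
 A  5  4  4  4  4  4  4  4
 T  6  5  5  5  5  5  5  5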